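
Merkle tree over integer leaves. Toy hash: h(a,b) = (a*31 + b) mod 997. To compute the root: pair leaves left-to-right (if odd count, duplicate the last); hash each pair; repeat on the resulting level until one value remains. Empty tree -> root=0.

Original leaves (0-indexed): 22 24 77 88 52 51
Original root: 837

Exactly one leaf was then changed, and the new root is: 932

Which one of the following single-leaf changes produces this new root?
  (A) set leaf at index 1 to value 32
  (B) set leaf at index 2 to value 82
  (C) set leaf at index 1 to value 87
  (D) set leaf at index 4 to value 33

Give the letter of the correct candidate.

Original leaves: [22, 24, 77, 88, 52, 51]
Target new root: 932
Try each candidate change and compute the resulting root:
Candidate A: set leaf[1] = 32 -> leaves = [22, 32, 77, 88, 52, 51]
  L0: [22, 32, 77, 88, 52, 51]
  L1: h(22,32)=(22*31+32)%997=714 h(77,88)=(77*31+88)%997=481 h(52,51)=(52*31+51)%997=666 -> [714, 481, 666]
  L2: h(714,481)=(714*31+481)%997=681 h(666,666)=(666*31+666)%997=375 -> [681, 375]
  L3: h(681,375)=(681*31+375)%997=549 -> [549]
  root = 549 != target 932
Candidate B: set leaf[2] = 82 -> leaves = [22, 24, 82, 88, 52, 51]
  L0: [22, 24, 82, 88, 52, 51]
  L1: h(22,24)=(22*31+24)%997=706 h(82,88)=(82*31+88)%997=636 h(52,51)=(52*31+51)%997=666 -> [706, 636, 666]
  L2: h(706,636)=(706*31+636)%997=588 h(666,666)=(666*31+666)%997=375 -> [588, 375]
  L3: h(588,375)=(588*31+375)%997=657 -> [657]
  root = 657 != target 932
Candidate C: set leaf[1] = 87 -> leaves = [22, 87, 77, 88, 52, 51]
  L0: [22, 87, 77, 88, 52, 51]
  L1: h(22,87)=(22*31+87)%997=769 h(77,88)=(77*31+88)%997=481 h(52,51)=(52*31+51)%997=666 -> [769, 481, 666]
  L2: h(769,481)=(769*31+481)%997=392 h(666,666)=(666*31+666)%997=375 -> [392, 375]
  L3: h(392,375)=(392*31+375)%997=563 -> [563]
  root = 563 != target 932
Candidate D: set leaf[4] = 33 -> leaves = [22, 24, 77, 88, 33, 51]
  L0: [22, 24, 77, 88, 33, 51]
  L1: h(22,24)=(22*31+24)%997=706 h(77,88)=(77*31+88)%997=481 h(33,51)=(33*31+51)%997=77 -> [706, 481, 77]
  L2: h(706,481)=(706*31+481)%997=433 h(77,77)=(77*31+77)%997=470 -> [433, 470]
  L3: h(433,470)=(433*31+470)%997=932 -> [932]
  root = 932 == target 932  ** MATCH **
Candidate D produces the target root.

Answer: D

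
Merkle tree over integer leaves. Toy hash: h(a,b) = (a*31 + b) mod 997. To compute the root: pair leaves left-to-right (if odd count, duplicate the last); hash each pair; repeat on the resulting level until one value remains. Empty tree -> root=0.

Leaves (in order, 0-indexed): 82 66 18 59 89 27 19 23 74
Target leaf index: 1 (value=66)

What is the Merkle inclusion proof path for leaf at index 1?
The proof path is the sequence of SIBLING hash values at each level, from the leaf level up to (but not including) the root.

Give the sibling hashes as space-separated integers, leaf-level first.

L0 (leaves): [82, 66, 18, 59, 89, 27, 19, 23, 74], target index=1
L1: h(82,66)=(82*31+66)%997=614 [pair 0] h(18,59)=(18*31+59)%997=617 [pair 1] h(89,27)=(89*31+27)%997=792 [pair 2] h(19,23)=(19*31+23)%997=612 [pair 3] h(74,74)=(74*31+74)%997=374 [pair 4] -> [614, 617, 792, 612, 374]
  Sibling for proof at L0: 82
L2: h(614,617)=(614*31+617)%997=708 [pair 0] h(792,612)=(792*31+612)%997=239 [pair 1] h(374,374)=(374*31+374)%997=4 [pair 2] -> [708, 239, 4]
  Sibling for proof at L1: 617
L3: h(708,239)=(708*31+239)%997=253 [pair 0] h(4,4)=(4*31+4)%997=128 [pair 1] -> [253, 128]
  Sibling for proof at L2: 239
L4: h(253,128)=(253*31+128)%997=992 [pair 0] -> [992]
  Sibling for proof at L3: 128
Root: 992
Proof path (sibling hashes from leaf to root): [82, 617, 239, 128]

Answer: 82 617 239 128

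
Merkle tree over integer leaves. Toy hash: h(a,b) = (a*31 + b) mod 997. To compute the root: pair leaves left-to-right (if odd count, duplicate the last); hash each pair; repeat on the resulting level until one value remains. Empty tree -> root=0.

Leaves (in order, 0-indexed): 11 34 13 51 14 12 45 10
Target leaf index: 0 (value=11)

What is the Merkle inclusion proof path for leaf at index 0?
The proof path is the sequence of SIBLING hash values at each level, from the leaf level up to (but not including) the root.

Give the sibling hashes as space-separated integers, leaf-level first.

Answer: 34 454 276

Derivation:
L0 (leaves): [11, 34, 13, 51, 14, 12, 45, 10], target index=0
L1: h(11,34)=(11*31+34)%997=375 [pair 0] h(13,51)=(13*31+51)%997=454 [pair 1] h(14,12)=(14*31+12)%997=446 [pair 2] h(45,10)=(45*31+10)%997=408 [pair 3] -> [375, 454, 446, 408]
  Sibling for proof at L0: 34
L2: h(375,454)=(375*31+454)%997=115 [pair 0] h(446,408)=(446*31+408)%997=276 [pair 1] -> [115, 276]
  Sibling for proof at L1: 454
L3: h(115,276)=(115*31+276)%997=850 [pair 0] -> [850]
  Sibling for proof at L2: 276
Root: 850
Proof path (sibling hashes from leaf to root): [34, 454, 276]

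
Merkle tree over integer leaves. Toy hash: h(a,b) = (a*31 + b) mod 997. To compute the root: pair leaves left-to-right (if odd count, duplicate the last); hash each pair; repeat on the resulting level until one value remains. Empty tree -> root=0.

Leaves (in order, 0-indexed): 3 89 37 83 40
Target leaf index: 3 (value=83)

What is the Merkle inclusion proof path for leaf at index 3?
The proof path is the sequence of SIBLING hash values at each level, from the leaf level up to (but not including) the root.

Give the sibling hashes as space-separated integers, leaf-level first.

L0 (leaves): [3, 89, 37, 83, 40], target index=3
L1: h(3,89)=(3*31+89)%997=182 [pair 0] h(37,83)=(37*31+83)%997=233 [pair 1] h(40,40)=(40*31+40)%997=283 [pair 2] -> [182, 233, 283]
  Sibling for proof at L0: 37
L2: h(182,233)=(182*31+233)%997=890 [pair 0] h(283,283)=(283*31+283)%997=83 [pair 1] -> [890, 83]
  Sibling for proof at L1: 182
L3: h(890,83)=(890*31+83)%997=754 [pair 0] -> [754]
  Sibling for proof at L2: 83
Root: 754
Proof path (sibling hashes from leaf to root): [37, 182, 83]

Answer: 37 182 83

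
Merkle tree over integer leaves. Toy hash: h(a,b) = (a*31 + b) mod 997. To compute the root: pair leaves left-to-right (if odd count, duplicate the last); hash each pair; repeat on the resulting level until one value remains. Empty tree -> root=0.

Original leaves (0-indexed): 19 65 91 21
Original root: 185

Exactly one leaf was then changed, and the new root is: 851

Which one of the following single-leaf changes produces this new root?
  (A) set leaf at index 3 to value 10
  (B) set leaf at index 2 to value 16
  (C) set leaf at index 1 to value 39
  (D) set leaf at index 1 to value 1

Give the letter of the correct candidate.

Answer: B

Derivation:
Original leaves: [19, 65, 91, 21]
Target new root: 851
Try each candidate change and compute the resulting root:
Candidate A: set leaf[3] = 10 -> leaves = [19, 65, 91, 10]
  L0: [19, 65, 91, 10]
  L1: h(19,65)=(19*31+65)%997=654 h(91,10)=(91*31+10)%997=837 -> [654, 837]
  L2: h(654,837)=(654*31+837)%997=174 -> [174]
  root = 174 != target 851
Candidate B: set leaf[2] = 16 -> leaves = [19, 65, 16, 21]
  L0: [19, 65, 16, 21]
  L1: h(19,65)=(19*31+65)%997=654 h(16,21)=(16*31+21)%997=517 -> [654, 517]
  L2: h(654,517)=(654*31+517)%997=851 -> [851]
  root = 851 == target 851  ** MATCH **
Candidate C: set leaf[1] = 39 -> leaves = [19, 39, 91, 21]
  L0: [19, 39, 91, 21]
  L1: h(19,39)=(19*31+39)%997=628 h(91,21)=(91*31+21)%997=848 -> [628, 848]
  L2: h(628,848)=(628*31+848)%997=376 -> [376]
  root = 376 != target 851
Candidate D: set leaf[1] = 1 -> leaves = [19, 1, 91, 21]
  L0: [19, 1, 91, 21]
  L1: h(19,1)=(19*31+1)%997=590 h(91,21)=(91*31+21)%997=848 -> [590, 848]
  L2: h(590,848)=(590*31+848)%997=195 -> [195]
  root = 195 != target 851
Candidate B produces the target root.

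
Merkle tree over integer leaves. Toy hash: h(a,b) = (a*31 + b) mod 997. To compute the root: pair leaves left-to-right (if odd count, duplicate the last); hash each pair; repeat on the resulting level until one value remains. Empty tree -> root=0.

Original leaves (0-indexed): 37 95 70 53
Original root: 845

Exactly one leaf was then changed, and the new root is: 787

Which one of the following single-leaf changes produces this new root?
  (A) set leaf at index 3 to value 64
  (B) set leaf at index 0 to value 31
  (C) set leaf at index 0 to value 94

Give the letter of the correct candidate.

Answer: C

Derivation:
Original leaves: [37, 95, 70, 53]
Target new root: 787
Try each candidate change and compute the resulting root:
Candidate A: set leaf[3] = 64 -> leaves = [37, 95, 70, 64]
  L0: [37, 95, 70, 64]
  L1: h(37,95)=(37*31+95)%997=245 h(70,64)=(70*31+64)%997=240 -> [245, 240]
  L2: h(245,240)=(245*31+240)%997=856 -> [856]
  root = 856 != target 787
Candidate B: set leaf[0] = 31 -> leaves = [31, 95, 70, 53]
  L0: [31, 95, 70, 53]
  L1: h(31,95)=(31*31+95)%997=59 h(70,53)=(70*31+53)%997=229 -> [59, 229]
  L2: h(59,229)=(59*31+229)%997=64 -> [64]
  root = 64 != target 787
Candidate C: set leaf[0] = 94 -> leaves = [94, 95, 70, 53]
  L0: [94, 95, 70, 53]
  L1: h(94,95)=(94*31+95)%997=18 h(70,53)=(70*31+53)%997=229 -> [18, 229]
  L2: h(18,229)=(18*31+229)%997=787 -> [787]
  root = 787 == target 787  ** MATCH **
Candidate C produces the target root.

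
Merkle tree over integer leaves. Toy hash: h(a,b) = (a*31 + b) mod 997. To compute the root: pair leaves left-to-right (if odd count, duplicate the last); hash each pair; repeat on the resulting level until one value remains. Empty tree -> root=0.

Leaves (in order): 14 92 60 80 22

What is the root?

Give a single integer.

Answer: 921

Derivation:
L0: [14, 92, 60, 80, 22]
L1: h(14,92)=(14*31+92)%997=526 h(60,80)=(60*31+80)%997=943 h(22,22)=(22*31+22)%997=704 -> [526, 943, 704]
L2: h(526,943)=(526*31+943)%997=300 h(704,704)=(704*31+704)%997=594 -> [300, 594]
L3: h(300,594)=(300*31+594)%997=921 -> [921]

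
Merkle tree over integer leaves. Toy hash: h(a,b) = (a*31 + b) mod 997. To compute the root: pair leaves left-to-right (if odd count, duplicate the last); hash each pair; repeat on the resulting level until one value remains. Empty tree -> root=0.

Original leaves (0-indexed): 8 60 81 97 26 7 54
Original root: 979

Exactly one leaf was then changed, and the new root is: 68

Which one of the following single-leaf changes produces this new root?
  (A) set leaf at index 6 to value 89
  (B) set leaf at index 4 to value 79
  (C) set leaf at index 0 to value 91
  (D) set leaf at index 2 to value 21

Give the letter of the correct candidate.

Original leaves: [8, 60, 81, 97, 26, 7, 54]
Target new root: 68
Try each candidate change and compute the resulting root:
Candidate A: set leaf[6] = 89 -> leaves = [8, 60, 81, 97, 26, 7, 89]
  L0: [8, 60, 81, 97, 26, 7, 89]
  L1: h(8,60)=(8*31+60)%997=308 h(81,97)=(81*31+97)%997=614 h(26,7)=(26*31+7)%997=813 h(89,89)=(89*31+89)%997=854 -> [308, 614, 813, 854]
  L2: h(308,614)=(308*31+614)%997=192 h(813,854)=(813*31+854)%997=135 -> [192, 135]
  L3: h(192,135)=(192*31+135)%997=105 -> [105]
  root = 105 != target 68
Candidate B: set leaf[4] = 79 -> leaves = [8, 60, 81, 97, 79, 7, 54]
  L0: [8, 60, 81, 97, 79, 7, 54]
  L1: h(8,60)=(8*31+60)%997=308 h(81,97)=(81*31+97)%997=614 h(79,7)=(79*31+7)%997=462 h(54,54)=(54*31+54)%997=731 -> [308, 614, 462, 731]
  L2: h(308,614)=(308*31+614)%997=192 h(462,731)=(462*31+731)%997=98 -> [192, 98]
  L3: h(192,98)=(192*31+98)%997=68 -> [68]
  root = 68 == target 68  ** MATCH **
Candidate C: set leaf[0] = 91 -> leaves = [91, 60, 81, 97, 26, 7, 54]
  L0: [91, 60, 81, 97, 26, 7, 54]
  L1: h(91,60)=(91*31+60)%997=887 h(81,97)=(81*31+97)%997=614 h(26,7)=(26*31+7)%997=813 h(54,54)=(54*31+54)%997=731 -> [887, 614, 813, 731]
  L2: h(887,614)=(887*31+614)%997=195 h(813,731)=(813*31+731)%997=12 -> [195, 12]
  L3: h(195,12)=(195*31+12)%997=75 -> [75]
  root = 75 != target 68
Candidate D: set leaf[2] = 21 -> leaves = [8, 60, 21, 97, 26, 7, 54]
  L0: [8, 60, 21, 97, 26, 7, 54]
  L1: h(8,60)=(8*31+60)%997=308 h(21,97)=(21*31+97)%997=748 h(26,7)=(26*31+7)%997=813 h(54,54)=(54*31+54)%997=731 -> [308, 748, 813, 731]
  L2: h(308,748)=(308*31+748)%997=326 h(813,731)=(813*31+731)%997=12 -> [326, 12]
  L3: h(326,12)=(326*31+12)%997=148 -> [148]
  root = 148 != target 68
Candidate B produces the target root.

Answer: B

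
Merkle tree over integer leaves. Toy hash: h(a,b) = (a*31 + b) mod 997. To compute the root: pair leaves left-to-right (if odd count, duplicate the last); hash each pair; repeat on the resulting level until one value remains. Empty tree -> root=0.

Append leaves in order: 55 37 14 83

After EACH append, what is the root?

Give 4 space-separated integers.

After append 55 (leaves=[55]):
  L0: [55]
  root=55
After append 37 (leaves=[55, 37]):
  L0: [55, 37]
  L1: h(55,37)=(55*31+37)%997=745 -> [745]
  root=745
After append 14 (leaves=[55, 37, 14]):
  L0: [55, 37, 14]
  L1: h(55,37)=(55*31+37)%997=745 h(14,14)=(14*31+14)%997=448 -> [745, 448]
  L2: h(745,448)=(745*31+448)%997=612 -> [612]
  root=612
After append 83 (leaves=[55, 37, 14, 83]):
  L0: [55, 37, 14, 83]
  L1: h(55,37)=(55*31+37)%997=745 h(14,83)=(14*31+83)%997=517 -> [745, 517]
  L2: h(745,517)=(745*31+517)%997=681 -> [681]
  root=681

Answer: 55 745 612 681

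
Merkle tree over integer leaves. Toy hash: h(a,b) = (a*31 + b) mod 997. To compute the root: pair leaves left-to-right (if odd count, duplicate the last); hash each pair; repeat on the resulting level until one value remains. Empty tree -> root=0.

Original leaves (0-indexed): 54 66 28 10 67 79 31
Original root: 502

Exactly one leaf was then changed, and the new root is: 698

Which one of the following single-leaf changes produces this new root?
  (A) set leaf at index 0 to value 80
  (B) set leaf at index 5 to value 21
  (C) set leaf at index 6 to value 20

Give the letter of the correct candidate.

Answer: B

Derivation:
Original leaves: [54, 66, 28, 10, 67, 79, 31]
Target new root: 698
Try each candidate change and compute the resulting root:
Candidate A: set leaf[0] = 80 -> leaves = [80, 66, 28, 10, 67, 79, 31]
  L0: [80, 66, 28, 10, 67, 79, 31]
  L1: h(80,66)=(80*31+66)%997=552 h(28,10)=(28*31+10)%997=878 h(67,79)=(67*31+79)%997=162 h(31,31)=(31*31+31)%997=992 -> [552, 878, 162, 992]
  L2: h(552,878)=(552*31+878)%997=44 h(162,992)=(162*31+992)%997=32 -> [44, 32]
  L3: h(44,32)=(44*31+32)%997=399 -> [399]
  root = 399 != target 698
Candidate B: set leaf[5] = 21 -> leaves = [54, 66, 28, 10, 67, 21, 31]
  L0: [54, 66, 28, 10, 67, 21, 31]
  L1: h(54,66)=(54*31+66)%997=743 h(28,10)=(28*31+10)%997=878 h(67,21)=(67*31+21)%997=104 h(31,31)=(31*31+31)%997=992 -> [743, 878, 104, 992]
  L2: h(743,878)=(743*31+878)%997=980 h(104,992)=(104*31+992)%997=228 -> [980, 228]
  L3: h(980,228)=(980*31+228)%997=698 -> [698]
  root = 698 == target 698  ** MATCH **
Candidate C: set leaf[6] = 20 -> leaves = [54, 66, 28, 10, 67, 79, 20]
  L0: [54, 66, 28, 10, 67, 79, 20]
  L1: h(54,66)=(54*31+66)%997=743 h(28,10)=(28*31+10)%997=878 h(67,79)=(67*31+79)%997=162 h(20,20)=(20*31+20)%997=640 -> [743, 878, 162, 640]
  L2: h(743,878)=(743*31+878)%997=980 h(162,640)=(162*31+640)%997=677 -> [980, 677]
  L3: h(980,677)=(980*31+677)%997=150 -> [150]
  root = 150 != target 698
Candidate B produces the target root.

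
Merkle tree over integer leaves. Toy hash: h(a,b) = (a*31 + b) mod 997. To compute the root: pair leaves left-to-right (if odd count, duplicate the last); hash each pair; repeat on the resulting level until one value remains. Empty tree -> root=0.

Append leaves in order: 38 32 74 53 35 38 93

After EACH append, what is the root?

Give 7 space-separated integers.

After append 38 (leaves=[38]):
  L0: [38]
  root=38
After append 32 (leaves=[38, 32]):
  L0: [38, 32]
  L1: h(38,32)=(38*31+32)%997=213 -> [213]
  root=213
After append 74 (leaves=[38, 32, 74]):
  L0: [38, 32, 74]
  L1: h(38,32)=(38*31+32)%997=213 h(74,74)=(74*31+74)%997=374 -> [213, 374]
  L2: h(213,374)=(213*31+374)%997=995 -> [995]
  root=995
After append 53 (leaves=[38, 32, 74, 53]):
  L0: [38, 32, 74, 53]
  L1: h(38,32)=(38*31+32)%997=213 h(74,53)=(74*31+53)%997=353 -> [213, 353]
  L2: h(213,353)=(213*31+353)%997=974 -> [974]
  root=974
After append 35 (leaves=[38, 32, 74, 53, 35]):
  L0: [38, 32, 74, 53, 35]
  L1: h(38,32)=(38*31+32)%997=213 h(74,53)=(74*31+53)%997=353 h(35,35)=(35*31+35)%997=123 -> [213, 353, 123]
  L2: h(213,353)=(213*31+353)%997=974 h(123,123)=(123*31+123)%997=945 -> [974, 945]
  L3: h(974,945)=(974*31+945)%997=232 -> [232]
  root=232
After append 38 (leaves=[38, 32, 74, 53, 35, 38]):
  L0: [38, 32, 74, 53, 35, 38]
  L1: h(38,32)=(38*31+32)%997=213 h(74,53)=(74*31+53)%997=353 h(35,38)=(35*31+38)%997=126 -> [213, 353, 126]
  L2: h(213,353)=(213*31+353)%997=974 h(126,126)=(126*31+126)%997=44 -> [974, 44]
  L3: h(974,44)=(974*31+44)%997=328 -> [328]
  root=328
After append 93 (leaves=[38, 32, 74, 53, 35, 38, 93]):
  L0: [38, 32, 74, 53, 35, 38, 93]
  L1: h(38,32)=(38*31+32)%997=213 h(74,53)=(74*31+53)%997=353 h(35,38)=(35*31+38)%997=126 h(93,93)=(93*31+93)%997=982 -> [213, 353, 126, 982]
  L2: h(213,353)=(213*31+353)%997=974 h(126,982)=(126*31+982)%997=900 -> [974, 900]
  L3: h(974,900)=(974*31+900)%997=187 -> [187]
  root=187

Answer: 38 213 995 974 232 328 187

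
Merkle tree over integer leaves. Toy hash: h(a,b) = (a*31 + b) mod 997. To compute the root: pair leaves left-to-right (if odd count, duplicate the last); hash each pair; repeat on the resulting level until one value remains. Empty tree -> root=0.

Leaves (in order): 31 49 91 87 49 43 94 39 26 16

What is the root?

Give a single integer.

L0: [31, 49, 91, 87, 49, 43, 94, 39, 26, 16]
L1: h(31,49)=(31*31+49)%997=13 h(91,87)=(91*31+87)%997=914 h(49,43)=(49*31+43)%997=565 h(94,39)=(94*31+39)%997=959 h(26,16)=(26*31+16)%997=822 -> [13, 914, 565, 959, 822]
L2: h(13,914)=(13*31+914)%997=320 h(565,959)=(565*31+959)%997=528 h(822,822)=(822*31+822)%997=382 -> [320, 528, 382]
L3: h(320,528)=(320*31+528)%997=478 h(382,382)=(382*31+382)%997=260 -> [478, 260]
L4: h(478,260)=(478*31+260)%997=123 -> [123]

Answer: 123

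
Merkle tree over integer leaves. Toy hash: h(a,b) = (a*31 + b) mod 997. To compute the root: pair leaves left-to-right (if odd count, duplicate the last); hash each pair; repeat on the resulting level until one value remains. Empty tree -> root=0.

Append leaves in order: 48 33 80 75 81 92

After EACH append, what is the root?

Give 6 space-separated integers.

Answer: 48 524 858 853 714 69

Derivation:
After append 48 (leaves=[48]):
  L0: [48]
  root=48
After append 33 (leaves=[48, 33]):
  L0: [48, 33]
  L1: h(48,33)=(48*31+33)%997=524 -> [524]
  root=524
After append 80 (leaves=[48, 33, 80]):
  L0: [48, 33, 80]
  L1: h(48,33)=(48*31+33)%997=524 h(80,80)=(80*31+80)%997=566 -> [524, 566]
  L2: h(524,566)=(524*31+566)%997=858 -> [858]
  root=858
After append 75 (leaves=[48, 33, 80, 75]):
  L0: [48, 33, 80, 75]
  L1: h(48,33)=(48*31+33)%997=524 h(80,75)=(80*31+75)%997=561 -> [524, 561]
  L2: h(524,561)=(524*31+561)%997=853 -> [853]
  root=853
After append 81 (leaves=[48, 33, 80, 75, 81]):
  L0: [48, 33, 80, 75, 81]
  L1: h(48,33)=(48*31+33)%997=524 h(80,75)=(80*31+75)%997=561 h(81,81)=(81*31+81)%997=598 -> [524, 561, 598]
  L2: h(524,561)=(524*31+561)%997=853 h(598,598)=(598*31+598)%997=193 -> [853, 193]
  L3: h(853,193)=(853*31+193)%997=714 -> [714]
  root=714
After append 92 (leaves=[48, 33, 80, 75, 81, 92]):
  L0: [48, 33, 80, 75, 81, 92]
  L1: h(48,33)=(48*31+33)%997=524 h(80,75)=(80*31+75)%997=561 h(81,92)=(81*31+92)%997=609 -> [524, 561, 609]
  L2: h(524,561)=(524*31+561)%997=853 h(609,609)=(609*31+609)%997=545 -> [853, 545]
  L3: h(853,545)=(853*31+545)%997=69 -> [69]
  root=69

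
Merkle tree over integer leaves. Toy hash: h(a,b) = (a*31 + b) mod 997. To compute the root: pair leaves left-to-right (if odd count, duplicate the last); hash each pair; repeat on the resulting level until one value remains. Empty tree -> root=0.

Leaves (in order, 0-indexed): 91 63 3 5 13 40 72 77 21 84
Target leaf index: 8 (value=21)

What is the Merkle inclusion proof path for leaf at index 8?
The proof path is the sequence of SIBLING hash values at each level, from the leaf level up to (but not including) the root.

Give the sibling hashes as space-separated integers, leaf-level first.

Answer: 84 735 589 1

Derivation:
L0 (leaves): [91, 63, 3, 5, 13, 40, 72, 77, 21, 84], target index=8
L1: h(91,63)=(91*31+63)%997=890 [pair 0] h(3,5)=(3*31+5)%997=98 [pair 1] h(13,40)=(13*31+40)%997=443 [pair 2] h(72,77)=(72*31+77)%997=315 [pair 3] h(21,84)=(21*31+84)%997=735 [pair 4] -> [890, 98, 443, 315, 735]
  Sibling for proof at L0: 84
L2: h(890,98)=(890*31+98)%997=769 [pair 0] h(443,315)=(443*31+315)%997=90 [pair 1] h(735,735)=(735*31+735)%997=589 [pair 2] -> [769, 90, 589]
  Sibling for proof at L1: 735
L3: h(769,90)=(769*31+90)%997=1 [pair 0] h(589,589)=(589*31+589)%997=902 [pair 1] -> [1, 902]
  Sibling for proof at L2: 589
L4: h(1,902)=(1*31+902)%997=933 [pair 0] -> [933]
  Sibling for proof at L3: 1
Root: 933
Proof path (sibling hashes from leaf to root): [84, 735, 589, 1]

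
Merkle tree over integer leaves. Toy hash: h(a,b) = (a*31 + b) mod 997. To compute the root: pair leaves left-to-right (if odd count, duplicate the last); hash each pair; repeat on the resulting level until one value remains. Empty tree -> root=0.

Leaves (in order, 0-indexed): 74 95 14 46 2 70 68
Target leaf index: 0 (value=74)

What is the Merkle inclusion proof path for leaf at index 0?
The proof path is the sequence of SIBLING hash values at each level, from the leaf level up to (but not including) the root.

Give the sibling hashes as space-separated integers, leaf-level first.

Answer: 95 480 286

Derivation:
L0 (leaves): [74, 95, 14, 46, 2, 70, 68], target index=0
L1: h(74,95)=(74*31+95)%997=395 [pair 0] h(14,46)=(14*31+46)%997=480 [pair 1] h(2,70)=(2*31+70)%997=132 [pair 2] h(68,68)=(68*31+68)%997=182 [pair 3] -> [395, 480, 132, 182]
  Sibling for proof at L0: 95
L2: h(395,480)=(395*31+480)%997=761 [pair 0] h(132,182)=(132*31+182)%997=286 [pair 1] -> [761, 286]
  Sibling for proof at L1: 480
L3: h(761,286)=(761*31+286)%997=946 [pair 0] -> [946]
  Sibling for proof at L2: 286
Root: 946
Proof path (sibling hashes from leaf to root): [95, 480, 286]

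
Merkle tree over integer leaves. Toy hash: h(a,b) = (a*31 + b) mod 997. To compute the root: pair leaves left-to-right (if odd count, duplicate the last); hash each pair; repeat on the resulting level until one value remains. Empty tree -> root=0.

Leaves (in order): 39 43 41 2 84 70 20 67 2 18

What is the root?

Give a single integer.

Answer: 570

Derivation:
L0: [39, 43, 41, 2, 84, 70, 20, 67, 2, 18]
L1: h(39,43)=(39*31+43)%997=255 h(41,2)=(41*31+2)%997=276 h(84,70)=(84*31+70)%997=680 h(20,67)=(20*31+67)%997=687 h(2,18)=(2*31+18)%997=80 -> [255, 276, 680, 687, 80]
L2: h(255,276)=(255*31+276)%997=205 h(680,687)=(680*31+687)%997=830 h(80,80)=(80*31+80)%997=566 -> [205, 830, 566]
L3: h(205,830)=(205*31+830)%997=206 h(566,566)=(566*31+566)%997=166 -> [206, 166]
L4: h(206,166)=(206*31+166)%997=570 -> [570]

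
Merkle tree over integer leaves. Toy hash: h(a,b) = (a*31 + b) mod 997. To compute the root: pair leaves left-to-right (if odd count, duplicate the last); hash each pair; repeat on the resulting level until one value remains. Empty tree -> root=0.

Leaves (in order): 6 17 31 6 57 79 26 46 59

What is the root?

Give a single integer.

Answer: 816

Derivation:
L0: [6, 17, 31, 6, 57, 79, 26, 46, 59]
L1: h(6,17)=(6*31+17)%997=203 h(31,6)=(31*31+6)%997=967 h(57,79)=(57*31+79)%997=849 h(26,46)=(26*31+46)%997=852 h(59,59)=(59*31+59)%997=891 -> [203, 967, 849, 852, 891]
L2: h(203,967)=(203*31+967)%997=281 h(849,852)=(849*31+852)%997=252 h(891,891)=(891*31+891)%997=596 -> [281, 252, 596]
L3: h(281,252)=(281*31+252)%997=987 h(596,596)=(596*31+596)%997=129 -> [987, 129]
L4: h(987,129)=(987*31+129)%997=816 -> [816]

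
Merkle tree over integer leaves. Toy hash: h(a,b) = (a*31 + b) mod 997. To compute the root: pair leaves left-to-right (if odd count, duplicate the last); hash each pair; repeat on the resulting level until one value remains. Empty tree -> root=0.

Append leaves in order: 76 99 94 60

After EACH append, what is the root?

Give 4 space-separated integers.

Answer: 76 461 350 316

Derivation:
After append 76 (leaves=[76]):
  L0: [76]
  root=76
After append 99 (leaves=[76, 99]):
  L0: [76, 99]
  L1: h(76,99)=(76*31+99)%997=461 -> [461]
  root=461
After append 94 (leaves=[76, 99, 94]):
  L0: [76, 99, 94]
  L1: h(76,99)=(76*31+99)%997=461 h(94,94)=(94*31+94)%997=17 -> [461, 17]
  L2: h(461,17)=(461*31+17)%997=350 -> [350]
  root=350
After append 60 (leaves=[76, 99, 94, 60]):
  L0: [76, 99, 94, 60]
  L1: h(76,99)=(76*31+99)%997=461 h(94,60)=(94*31+60)%997=980 -> [461, 980]
  L2: h(461,980)=(461*31+980)%997=316 -> [316]
  root=316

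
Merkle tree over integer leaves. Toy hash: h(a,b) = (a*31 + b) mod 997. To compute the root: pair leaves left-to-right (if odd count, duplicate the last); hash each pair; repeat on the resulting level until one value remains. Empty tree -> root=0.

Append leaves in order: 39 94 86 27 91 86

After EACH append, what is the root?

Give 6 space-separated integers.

After append 39 (leaves=[39]):
  L0: [39]
  root=39
After append 94 (leaves=[39, 94]):
  L0: [39, 94]
  L1: h(39,94)=(39*31+94)%997=306 -> [306]
  root=306
After append 86 (leaves=[39, 94, 86]):
  L0: [39, 94, 86]
  L1: h(39,94)=(39*31+94)%997=306 h(86,86)=(86*31+86)%997=758 -> [306, 758]
  L2: h(306,758)=(306*31+758)%997=274 -> [274]
  root=274
After append 27 (leaves=[39, 94, 86, 27]):
  L0: [39, 94, 86, 27]
  L1: h(39,94)=(39*31+94)%997=306 h(86,27)=(86*31+27)%997=699 -> [306, 699]
  L2: h(306,699)=(306*31+699)%997=215 -> [215]
  root=215
After append 91 (leaves=[39, 94, 86, 27, 91]):
  L0: [39, 94, 86, 27, 91]
  L1: h(39,94)=(39*31+94)%997=306 h(86,27)=(86*31+27)%997=699 h(91,91)=(91*31+91)%997=918 -> [306, 699, 918]
  L2: h(306,699)=(306*31+699)%997=215 h(918,918)=(918*31+918)%997=463 -> [215, 463]
  L3: h(215,463)=(215*31+463)%997=149 -> [149]
  root=149
After append 86 (leaves=[39, 94, 86, 27, 91, 86]):
  L0: [39, 94, 86, 27, 91, 86]
  L1: h(39,94)=(39*31+94)%997=306 h(86,27)=(86*31+27)%997=699 h(91,86)=(91*31+86)%997=913 -> [306, 699, 913]
  L2: h(306,699)=(306*31+699)%997=215 h(913,913)=(913*31+913)%997=303 -> [215, 303]
  L3: h(215,303)=(215*31+303)%997=986 -> [986]
  root=986

Answer: 39 306 274 215 149 986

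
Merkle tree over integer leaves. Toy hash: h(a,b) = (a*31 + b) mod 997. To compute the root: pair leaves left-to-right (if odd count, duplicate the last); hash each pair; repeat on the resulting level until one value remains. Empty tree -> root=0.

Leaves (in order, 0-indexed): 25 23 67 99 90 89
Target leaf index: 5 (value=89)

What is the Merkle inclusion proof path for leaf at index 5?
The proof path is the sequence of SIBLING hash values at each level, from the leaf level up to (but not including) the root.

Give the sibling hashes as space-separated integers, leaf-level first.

L0 (leaves): [25, 23, 67, 99, 90, 89], target index=5
L1: h(25,23)=(25*31+23)%997=798 [pair 0] h(67,99)=(67*31+99)%997=182 [pair 1] h(90,89)=(90*31+89)%997=885 [pair 2] -> [798, 182, 885]
  Sibling for proof at L0: 90
L2: h(798,182)=(798*31+182)%997=992 [pair 0] h(885,885)=(885*31+885)%997=404 [pair 1] -> [992, 404]
  Sibling for proof at L1: 885
L3: h(992,404)=(992*31+404)%997=249 [pair 0] -> [249]
  Sibling for proof at L2: 992
Root: 249
Proof path (sibling hashes from leaf to root): [90, 885, 992]

Answer: 90 885 992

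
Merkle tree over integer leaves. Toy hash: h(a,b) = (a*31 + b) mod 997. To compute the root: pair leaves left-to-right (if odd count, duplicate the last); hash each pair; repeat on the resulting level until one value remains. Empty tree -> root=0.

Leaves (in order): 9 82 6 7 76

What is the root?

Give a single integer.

Answer: 24

Derivation:
L0: [9, 82, 6, 7, 76]
L1: h(9,82)=(9*31+82)%997=361 h(6,7)=(6*31+7)%997=193 h(76,76)=(76*31+76)%997=438 -> [361, 193, 438]
L2: h(361,193)=(361*31+193)%997=417 h(438,438)=(438*31+438)%997=58 -> [417, 58]
L3: h(417,58)=(417*31+58)%997=24 -> [24]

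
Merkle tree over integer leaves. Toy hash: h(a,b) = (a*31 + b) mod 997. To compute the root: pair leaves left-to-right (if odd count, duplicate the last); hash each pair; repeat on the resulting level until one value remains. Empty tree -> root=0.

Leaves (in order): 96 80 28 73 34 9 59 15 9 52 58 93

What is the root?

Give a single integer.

Answer: 250

Derivation:
L0: [96, 80, 28, 73, 34, 9, 59, 15, 9, 52, 58, 93]
L1: h(96,80)=(96*31+80)%997=65 h(28,73)=(28*31+73)%997=941 h(34,9)=(34*31+9)%997=66 h(59,15)=(59*31+15)%997=847 h(9,52)=(9*31+52)%997=331 h(58,93)=(58*31+93)%997=894 -> [65, 941, 66, 847, 331, 894]
L2: h(65,941)=(65*31+941)%997=962 h(66,847)=(66*31+847)%997=899 h(331,894)=(331*31+894)%997=188 -> [962, 899, 188]
L3: h(962,899)=(962*31+899)%997=811 h(188,188)=(188*31+188)%997=34 -> [811, 34]
L4: h(811,34)=(811*31+34)%997=250 -> [250]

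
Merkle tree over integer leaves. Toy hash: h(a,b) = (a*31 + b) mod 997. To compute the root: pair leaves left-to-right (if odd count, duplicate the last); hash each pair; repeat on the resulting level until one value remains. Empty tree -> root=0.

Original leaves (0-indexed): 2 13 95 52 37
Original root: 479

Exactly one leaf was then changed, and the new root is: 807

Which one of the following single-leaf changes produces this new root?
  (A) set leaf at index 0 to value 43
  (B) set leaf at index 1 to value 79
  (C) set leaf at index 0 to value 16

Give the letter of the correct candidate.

Answer: C

Derivation:
Original leaves: [2, 13, 95, 52, 37]
Target new root: 807
Try each candidate change and compute the resulting root:
Candidate A: set leaf[0] = 43 -> leaves = [43, 13, 95, 52, 37]
  L0: [43, 13, 95, 52, 37]
  L1: h(43,13)=(43*31+13)%997=349 h(95,52)=(95*31+52)%997=6 h(37,37)=(37*31+37)%997=187 -> [349, 6, 187]
  L2: h(349,6)=(349*31+6)%997=855 h(187,187)=(187*31+187)%997=2 -> [855, 2]
  L3: h(855,2)=(855*31+2)%997=585 -> [585]
  root = 585 != target 807
Candidate B: set leaf[1] = 79 -> leaves = [2, 79, 95, 52, 37]
  L0: [2, 79, 95, 52, 37]
  L1: h(2,79)=(2*31+79)%997=141 h(95,52)=(95*31+52)%997=6 h(37,37)=(37*31+37)%997=187 -> [141, 6, 187]
  L2: h(141,6)=(141*31+6)%997=389 h(187,187)=(187*31+187)%997=2 -> [389, 2]
  L3: h(389,2)=(389*31+2)%997=97 -> [97]
  root = 97 != target 807
Candidate C: set leaf[0] = 16 -> leaves = [16, 13, 95, 52, 37]
  L0: [16, 13, 95, 52, 37]
  L1: h(16,13)=(16*31+13)%997=509 h(95,52)=(95*31+52)%997=6 h(37,37)=(37*31+37)%997=187 -> [509, 6, 187]
  L2: h(509,6)=(509*31+6)%997=830 h(187,187)=(187*31+187)%997=2 -> [830, 2]
  L3: h(830,2)=(830*31+2)%997=807 -> [807]
  root = 807 == target 807  ** MATCH **
Candidate C produces the target root.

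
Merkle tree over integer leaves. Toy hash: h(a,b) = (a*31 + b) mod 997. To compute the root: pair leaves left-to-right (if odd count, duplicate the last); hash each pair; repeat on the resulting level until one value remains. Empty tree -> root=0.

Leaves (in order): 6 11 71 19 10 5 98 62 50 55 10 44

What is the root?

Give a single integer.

L0: [6, 11, 71, 19, 10, 5, 98, 62, 50, 55, 10, 44]
L1: h(6,11)=(6*31+11)%997=197 h(71,19)=(71*31+19)%997=226 h(10,5)=(10*31+5)%997=315 h(98,62)=(98*31+62)%997=109 h(50,55)=(50*31+55)%997=608 h(10,44)=(10*31+44)%997=354 -> [197, 226, 315, 109, 608, 354]
L2: h(197,226)=(197*31+226)%997=351 h(315,109)=(315*31+109)%997=901 h(608,354)=(608*31+354)%997=259 -> [351, 901, 259]
L3: h(351,901)=(351*31+901)%997=815 h(259,259)=(259*31+259)%997=312 -> [815, 312]
L4: h(815,312)=(815*31+312)%997=652 -> [652]

Answer: 652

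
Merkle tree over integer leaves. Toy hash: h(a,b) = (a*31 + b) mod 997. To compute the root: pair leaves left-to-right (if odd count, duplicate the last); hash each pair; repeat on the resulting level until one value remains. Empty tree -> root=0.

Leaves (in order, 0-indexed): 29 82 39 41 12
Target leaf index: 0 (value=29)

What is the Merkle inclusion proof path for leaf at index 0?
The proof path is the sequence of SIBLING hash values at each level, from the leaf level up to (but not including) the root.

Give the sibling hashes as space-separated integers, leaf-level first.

L0 (leaves): [29, 82, 39, 41, 12], target index=0
L1: h(29,82)=(29*31+82)%997=981 [pair 0] h(39,41)=(39*31+41)%997=253 [pair 1] h(12,12)=(12*31+12)%997=384 [pair 2] -> [981, 253, 384]
  Sibling for proof at L0: 82
L2: h(981,253)=(981*31+253)%997=754 [pair 0] h(384,384)=(384*31+384)%997=324 [pair 1] -> [754, 324]
  Sibling for proof at L1: 253
L3: h(754,324)=(754*31+324)%997=767 [pair 0] -> [767]
  Sibling for proof at L2: 324
Root: 767
Proof path (sibling hashes from leaf to root): [82, 253, 324]

Answer: 82 253 324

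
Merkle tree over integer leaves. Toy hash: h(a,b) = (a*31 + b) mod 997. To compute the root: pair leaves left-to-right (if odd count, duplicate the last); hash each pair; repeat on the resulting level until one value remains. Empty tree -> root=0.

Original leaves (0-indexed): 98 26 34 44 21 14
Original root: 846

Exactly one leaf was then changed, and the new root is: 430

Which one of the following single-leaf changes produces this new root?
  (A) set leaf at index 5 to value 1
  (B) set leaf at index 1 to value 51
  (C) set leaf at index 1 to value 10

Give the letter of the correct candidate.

Original leaves: [98, 26, 34, 44, 21, 14]
Target new root: 430
Try each candidate change and compute the resulting root:
Candidate A: set leaf[5] = 1 -> leaves = [98, 26, 34, 44, 21, 1]
  L0: [98, 26, 34, 44, 21, 1]
  L1: h(98,26)=(98*31+26)%997=73 h(34,44)=(34*31+44)%997=101 h(21,1)=(21*31+1)%997=652 -> [73, 101, 652]
  L2: h(73,101)=(73*31+101)%997=370 h(652,652)=(652*31+652)%997=924 -> [370, 924]
  L3: h(370,924)=(370*31+924)%997=430 -> [430]
  root = 430 == target 430  ** MATCH **
Candidate B: set leaf[1] = 51 -> leaves = [98, 51, 34, 44, 21, 14]
  L0: [98, 51, 34, 44, 21, 14]
  L1: h(98,51)=(98*31+51)%997=98 h(34,44)=(34*31+44)%997=101 h(21,14)=(21*31+14)%997=665 -> [98, 101, 665]
  L2: h(98,101)=(98*31+101)%997=148 h(665,665)=(665*31+665)%997=343 -> [148, 343]
  L3: h(148,343)=(148*31+343)%997=943 -> [943]
  root = 943 != target 430
Candidate C: set leaf[1] = 10 -> leaves = [98, 10, 34, 44, 21, 14]
  L0: [98, 10, 34, 44, 21, 14]
  L1: h(98,10)=(98*31+10)%997=57 h(34,44)=(34*31+44)%997=101 h(21,14)=(21*31+14)%997=665 -> [57, 101, 665]
  L2: h(57,101)=(57*31+101)%997=871 h(665,665)=(665*31+665)%997=343 -> [871, 343]
  L3: h(871,343)=(871*31+343)%997=425 -> [425]
  root = 425 != target 430
Candidate A produces the target root.

Answer: A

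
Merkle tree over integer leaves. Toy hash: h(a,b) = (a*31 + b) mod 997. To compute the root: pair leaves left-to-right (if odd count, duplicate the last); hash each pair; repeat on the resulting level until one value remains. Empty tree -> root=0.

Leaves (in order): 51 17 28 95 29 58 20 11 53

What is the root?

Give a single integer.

L0: [51, 17, 28, 95, 29, 58, 20, 11, 53]
L1: h(51,17)=(51*31+17)%997=601 h(28,95)=(28*31+95)%997=963 h(29,58)=(29*31+58)%997=957 h(20,11)=(20*31+11)%997=631 h(53,53)=(53*31+53)%997=699 -> [601, 963, 957, 631, 699]
L2: h(601,963)=(601*31+963)%997=651 h(957,631)=(957*31+631)%997=388 h(699,699)=(699*31+699)%997=434 -> [651, 388, 434]
L3: h(651,388)=(651*31+388)%997=629 h(434,434)=(434*31+434)%997=927 -> [629, 927]
L4: h(629,927)=(629*31+927)%997=486 -> [486]

Answer: 486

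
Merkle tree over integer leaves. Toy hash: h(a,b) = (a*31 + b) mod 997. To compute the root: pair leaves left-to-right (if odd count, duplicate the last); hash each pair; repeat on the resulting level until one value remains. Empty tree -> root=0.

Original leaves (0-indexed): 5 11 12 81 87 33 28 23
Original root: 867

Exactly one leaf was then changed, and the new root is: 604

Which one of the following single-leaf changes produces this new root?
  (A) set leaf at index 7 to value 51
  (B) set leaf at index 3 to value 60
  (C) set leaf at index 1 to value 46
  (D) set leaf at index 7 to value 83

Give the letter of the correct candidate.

Original leaves: [5, 11, 12, 81, 87, 33, 28, 23]
Target new root: 604
Try each candidate change and compute the resulting root:
Candidate A: set leaf[7] = 51 -> leaves = [5, 11, 12, 81, 87, 33, 28, 51]
  L0: [5, 11, 12, 81, 87, 33, 28, 51]
  L1: h(5,11)=(5*31+11)%997=166 h(12,81)=(12*31+81)%997=453 h(87,33)=(87*31+33)%997=736 h(28,51)=(28*31+51)%997=919 -> [166, 453, 736, 919]
  L2: h(166,453)=(166*31+453)%997=614 h(736,919)=(736*31+919)%997=804 -> [614, 804]
  L3: h(614,804)=(614*31+804)%997=895 -> [895]
  root = 895 != target 604
Candidate B: set leaf[3] = 60 -> leaves = [5, 11, 12, 60, 87, 33, 28, 23]
  L0: [5, 11, 12, 60, 87, 33, 28, 23]
  L1: h(5,11)=(5*31+11)%997=166 h(12,60)=(12*31+60)%997=432 h(87,33)=(87*31+33)%997=736 h(28,23)=(28*31+23)%997=891 -> [166, 432, 736, 891]
  L2: h(166,432)=(166*31+432)%997=593 h(736,891)=(736*31+891)%997=776 -> [593, 776]
  L3: h(593,776)=(593*31+776)%997=216 -> [216]
  root = 216 != target 604
Candidate C: set leaf[1] = 46 -> leaves = [5, 46, 12, 81, 87, 33, 28, 23]
  L0: [5, 46, 12, 81, 87, 33, 28, 23]
  L1: h(5,46)=(5*31+46)%997=201 h(12,81)=(12*31+81)%997=453 h(87,33)=(87*31+33)%997=736 h(28,23)=(28*31+23)%997=891 -> [201, 453, 736, 891]
  L2: h(201,453)=(201*31+453)%997=702 h(736,891)=(736*31+891)%997=776 -> [702, 776]
  L3: h(702,776)=(702*31+776)%997=604 -> [604]
  root = 604 == target 604  ** MATCH **
Candidate D: set leaf[7] = 83 -> leaves = [5, 11, 12, 81, 87, 33, 28, 83]
  L0: [5, 11, 12, 81, 87, 33, 28, 83]
  L1: h(5,11)=(5*31+11)%997=166 h(12,81)=(12*31+81)%997=453 h(87,33)=(87*31+33)%997=736 h(28,83)=(28*31+83)%997=951 -> [166, 453, 736, 951]
  L2: h(166,453)=(166*31+453)%997=614 h(736,951)=(736*31+951)%997=836 -> [614, 836]
  L3: h(614,836)=(614*31+836)%997=927 -> [927]
  root = 927 != target 604
Candidate C produces the target root.

Answer: C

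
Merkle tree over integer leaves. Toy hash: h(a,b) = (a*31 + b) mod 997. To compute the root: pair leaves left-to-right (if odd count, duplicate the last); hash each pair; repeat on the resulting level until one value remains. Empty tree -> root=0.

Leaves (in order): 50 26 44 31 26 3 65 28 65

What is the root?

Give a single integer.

Answer: 161

Derivation:
L0: [50, 26, 44, 31, 26, 3, 65, 28, 65]
L1: h(50,26)=(50*31+26)%997=579 h(44,31)=(44*31+31)%997=398 h(26,3)=(26*31+3)%997=809 h(65,28)=(65*31+28)%997=49 h(65,65)=(65*31+65)%997=86 -> [579, 398, 809, 49, 86]
L2: h(579,398)=(579*31+398)%997=401 h(809,49)=(809*31+49)%997=203 h(86,86)=(86*31+86)%997=758 -> [401, 203, 758]
L3: h(401,203)=(401*31+203)%997=670 h(758,758)=(758*31+758)%997=328 -> [670, 328]
L4: h(670,328)=(670*31+328)%997=161 -> [161]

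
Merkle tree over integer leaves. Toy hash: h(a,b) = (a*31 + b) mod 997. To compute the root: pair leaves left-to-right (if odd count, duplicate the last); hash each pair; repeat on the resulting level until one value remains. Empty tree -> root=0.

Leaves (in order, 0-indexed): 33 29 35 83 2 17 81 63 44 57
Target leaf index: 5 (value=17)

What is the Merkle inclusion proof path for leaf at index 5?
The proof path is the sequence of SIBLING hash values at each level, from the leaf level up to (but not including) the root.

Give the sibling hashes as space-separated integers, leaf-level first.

Answer: 2 580 879 481

Derivation:
L0 (leaves): [33, 29, 35, 83, 2, 17, 81, 63, 44, 57], target index=5
L1: h(33,29)=(33*31+29)%997=55 [pair 0] h(35,83)=(35*31+83)%997=171 [pair 1] h(2,17)=(2*31+17)%997=79 [pair 2] h(81,63)=(81*31+63)%997=580 [pair 3] h(44,57)=(44*31+57)%997=424 [pair 4] -> [55, 171, 79, 580, 424]
  Sibling for proof at L0: 2
L2: h(55,171)=(55*31+171)%997=879 [pair 0] h(79,580)=(79*31+580)%997=38 [pair 1] h(424,424)=(424*31+424)%997=607 [pair 2] -> [879, 38, 607]
  Sibling for proof at L1: 580
L3: h(879,38)=(879*31+38)%997=368 [pair 0] h(607,607)=(607*31+607)%997=481 [pair 1] -> [368, 481]
  Sibling for proof at L2: 879
L4: h(368,481)=(368*31+481)%997=922 [pair 0] -> [922]
  Sibling for proof at L3: 481
Root: 922
Proof path (sibling hashes from leaf to root): [2, 580, 879, 481]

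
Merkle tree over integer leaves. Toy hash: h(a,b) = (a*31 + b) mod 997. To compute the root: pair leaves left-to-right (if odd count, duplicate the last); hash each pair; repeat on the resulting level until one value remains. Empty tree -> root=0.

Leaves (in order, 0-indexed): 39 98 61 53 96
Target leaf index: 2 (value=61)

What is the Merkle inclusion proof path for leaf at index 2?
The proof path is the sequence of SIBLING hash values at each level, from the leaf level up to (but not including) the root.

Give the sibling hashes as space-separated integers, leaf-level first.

L0 (leaves): [39, 98, 61, 53, 96], target index=2
L1: h(39,98)=(39*31+98)%997=310 [pair 0] h(61,53)=(61*31+53)%997=947 [pair 1] h(96,96)=(96*31+96)%997=81 [pair 2] -> [310, 947, 81]
  Sibling for proof at L0: 53
L2: h(310,947)=(310*31+947)%997=587 [pair 0] h(81,81)=(81*31+81)%997=598 [pair 1] -> [587, 598]
  Sibling for proof at L1: 310
L3: h(587,598)=(587*31+598)%997=849 [pair 0] -> [849]
  Sibling for proof at L2: 598
Root: 849
Proof path (sibling hashes from leaf to root): [53, 310, 598]

Answer: 53 310 598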